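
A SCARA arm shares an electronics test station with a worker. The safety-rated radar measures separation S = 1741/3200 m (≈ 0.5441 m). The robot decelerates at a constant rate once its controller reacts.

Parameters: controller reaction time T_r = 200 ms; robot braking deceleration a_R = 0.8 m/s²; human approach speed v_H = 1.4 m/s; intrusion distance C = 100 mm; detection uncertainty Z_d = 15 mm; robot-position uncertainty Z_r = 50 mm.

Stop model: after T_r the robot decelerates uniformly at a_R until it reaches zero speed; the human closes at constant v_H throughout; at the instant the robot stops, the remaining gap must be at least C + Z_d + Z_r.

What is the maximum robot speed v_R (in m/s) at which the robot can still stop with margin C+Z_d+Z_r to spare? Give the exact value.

v_R_max = 1/20 m/s = 0.0500 m/s

collect terms ⇒ (5/8)·v_R² + (39/20)·v_R + (-317/3200) = 0
  disc = (39/20)² − 4·(5/8)·(-317/3200) = 25921/6400 ; √disc = 161/80
  v_R = (−(39/20) + 161/80) / (2·(5/8)) = 1/20 m/s
check:
braking lasts T_s = (1/20)/(4/5) = 0.0625 s
robot covers v_R·T_r = 0.0500·0.2000 = 0.0100 m before braking
robot under decel: 0.0500²/(2·0.8000) = 0.0016 m
person approaches 1.4000·(0.2000+0.0625) = 0.3675 m
C+Z_d+Z_r = 0.1000+0.0150+0.0500 = 0.1650 m
sum ≈ 0.0100+0.0016+0.3675+0.1650 ≈ 0.5441 m = S ✓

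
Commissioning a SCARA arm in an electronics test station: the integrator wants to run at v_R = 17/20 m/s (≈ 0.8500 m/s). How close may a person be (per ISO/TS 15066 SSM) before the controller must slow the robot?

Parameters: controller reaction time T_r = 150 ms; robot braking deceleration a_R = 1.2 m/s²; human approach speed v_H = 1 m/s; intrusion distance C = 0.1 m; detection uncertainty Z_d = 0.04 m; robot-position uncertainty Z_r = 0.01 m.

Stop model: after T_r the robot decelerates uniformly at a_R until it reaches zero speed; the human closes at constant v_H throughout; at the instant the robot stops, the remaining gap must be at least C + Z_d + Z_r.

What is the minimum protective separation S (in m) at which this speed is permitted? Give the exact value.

braking lasts T_s = (17/20)/(6/5) = 0.7083 s
robot covers v_R·T_r = 0.8500·0.1500 = 0.1275 m before braking
robot under decel: 0.8500²/(2·1.2000) = 0.3010 m
human closes 1.0000·0.8583 = 0.8583 m
margins: 0.1000+0.0400+0.0100 = 0.1500 m
S_min ≈ 0.1275+0.3010+0.8583+0.1500  ⇒  S_min = 2299/1600 m

S_min = 2299/1600 m = 1.4369 m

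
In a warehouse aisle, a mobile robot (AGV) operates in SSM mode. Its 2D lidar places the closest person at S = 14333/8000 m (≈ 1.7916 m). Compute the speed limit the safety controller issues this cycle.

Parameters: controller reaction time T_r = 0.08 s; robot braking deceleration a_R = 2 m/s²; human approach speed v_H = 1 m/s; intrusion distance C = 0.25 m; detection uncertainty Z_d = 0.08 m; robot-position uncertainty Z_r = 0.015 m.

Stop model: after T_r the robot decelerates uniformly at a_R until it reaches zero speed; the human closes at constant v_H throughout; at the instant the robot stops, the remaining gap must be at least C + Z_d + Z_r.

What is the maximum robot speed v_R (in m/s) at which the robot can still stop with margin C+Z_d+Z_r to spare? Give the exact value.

v_R_max = 29/20 m/s = 1.4500 m/s

collect terms ⇒ (1/4)·v_R² + (29/50)·v_R + (-10933/8000) = 0
  disc = (29/50)² − 4·(1/4)·(-10933/8000) = 68121/40000 ; √disc = 261/200
  v_R = (−(29/50) + 261/200) / (2·(1/4)) = 29/20 m/s
check:
T_s = v_R/a_R = (29/20)/2 = 0.7250 s
robot covers v_R·T_r = 1.4500·0.0800 = 0.1160 m before braking
robot under decel: 1.4500²/(2·2.0000) = 0.5256 m
human closes 1.0000·0.8050 = 0.8050 m
residual clearance needed = 0.2500+0.0800+0.0150 = 0.3450 m
sum ≈ 0.1160+0.5256+0.8050+0.3450 ≈ 1.7916 m = S ✓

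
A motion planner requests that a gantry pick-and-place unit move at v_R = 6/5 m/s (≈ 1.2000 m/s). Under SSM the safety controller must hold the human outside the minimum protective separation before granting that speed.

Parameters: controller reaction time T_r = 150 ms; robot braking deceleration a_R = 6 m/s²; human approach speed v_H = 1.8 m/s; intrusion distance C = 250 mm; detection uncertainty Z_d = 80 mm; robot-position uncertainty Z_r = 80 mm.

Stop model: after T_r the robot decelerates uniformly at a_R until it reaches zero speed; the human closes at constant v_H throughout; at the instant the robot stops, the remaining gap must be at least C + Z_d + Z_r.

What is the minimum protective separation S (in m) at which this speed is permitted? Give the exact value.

S_min = 67/50 m = 1.3400 m

braking lasts T_s = (6/5)/6 = 0.2000 s
reaction-phase robot travel = 1.2000·0.1500 = 0.1800 m
robot covers 1.2000·0.2000 − ½·6.0000·0.2000² = 0.1200 m while stopping
human over T_r+T_s: 1.8000·(0.1500+0.2000) = 0.6300 m
margins: 0.2500+0.0800+0.0800 = 0.4100 m
S_min ≈ 0.1800+0.1200+0.6300+0.4100  ⇒  S_min = 67/50 m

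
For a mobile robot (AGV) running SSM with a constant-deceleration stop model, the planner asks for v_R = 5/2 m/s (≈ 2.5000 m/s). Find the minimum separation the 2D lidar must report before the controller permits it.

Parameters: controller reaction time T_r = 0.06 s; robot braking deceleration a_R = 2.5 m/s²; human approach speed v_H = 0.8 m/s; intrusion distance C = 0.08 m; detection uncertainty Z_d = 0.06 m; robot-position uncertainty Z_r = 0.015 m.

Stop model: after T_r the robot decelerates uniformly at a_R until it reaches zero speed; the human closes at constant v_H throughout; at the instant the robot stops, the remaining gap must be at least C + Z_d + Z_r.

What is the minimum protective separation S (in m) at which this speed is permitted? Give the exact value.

braking lasts T_s = (5/2)/(5/2) = 1.0000 s
robot in T_r: 2.5000·0.0600 = 0.1500 m
robot under decel: 2.5000²/(2·2.5000) = 1.2500 m
person approaches 0.8000·(0.0600+1.0000) = 0.8480 m
residual clearance needed = 0.0800+0.0600+0.0150 = 0.1550 m
S_min ≈ 0.1500+1.2500+0.8480+0.1550  ⇒  S_min = 2403/1000 m

S_min = 2403/1000 m = 2.4030 m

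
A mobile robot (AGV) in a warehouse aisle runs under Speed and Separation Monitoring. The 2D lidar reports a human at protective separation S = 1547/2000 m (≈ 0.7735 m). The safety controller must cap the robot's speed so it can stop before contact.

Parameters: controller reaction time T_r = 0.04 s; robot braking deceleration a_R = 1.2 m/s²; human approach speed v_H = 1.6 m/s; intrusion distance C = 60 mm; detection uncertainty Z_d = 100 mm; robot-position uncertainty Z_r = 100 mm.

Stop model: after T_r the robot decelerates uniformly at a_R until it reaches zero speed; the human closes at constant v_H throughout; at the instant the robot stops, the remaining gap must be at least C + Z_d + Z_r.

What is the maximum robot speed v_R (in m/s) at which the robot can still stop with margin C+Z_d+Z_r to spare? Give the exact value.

v_R_max = 3/10 m/s = 0.3000 m/s

at the boundary: (5/12)·v² + (103/75)·v + (-899/2000) = 0
  disc = (103/75)² − 4·(5/12)·(-899/2000) = 237169/90000 ; √disc = 487/300
  v_R = (−(103/75) + 487/300) / (2·(5/12)) = 3/10 m/s
check:
stop time T_s = (3/10)/(6/5) = 0.2500 s
reaction-phase robot travel = 0.3000·0.0400 = 0.0120 m
robot covers 0.3000·0.2500 − ½·1.2000·0.2500² = 0.0375 m while stopping
human closes 1.6000·0.2900 = 0.4640 m
residual clearance needed = 0.0600+0.1000+0.1000 = 0.2600 m
sum ≈ 0.0120+0.0375+0.4640+0.2600 ≈ 0.7735 m = S ✓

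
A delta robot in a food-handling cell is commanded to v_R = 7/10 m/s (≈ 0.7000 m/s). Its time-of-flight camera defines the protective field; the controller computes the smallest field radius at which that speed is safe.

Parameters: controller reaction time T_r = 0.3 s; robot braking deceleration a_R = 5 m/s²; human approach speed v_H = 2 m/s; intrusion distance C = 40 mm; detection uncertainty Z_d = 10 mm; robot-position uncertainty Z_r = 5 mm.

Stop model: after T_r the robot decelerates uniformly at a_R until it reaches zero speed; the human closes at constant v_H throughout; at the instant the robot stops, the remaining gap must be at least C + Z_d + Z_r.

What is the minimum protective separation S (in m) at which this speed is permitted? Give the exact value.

stop time T_s = (7/10)/5 = 0.1400 s
reaction-phase robot travel = 0.7000·0.3000 = 0.2100 m
robot under decel: 0.7000²/(2·5.0000) = 0.0490 m
human closes 2.0000·0.4400 = 0.8800 m
residual clearance needed = 0.0400+0.0100+0.0050 = 0.0550 m
S_min ≈ 0.2100+0.0490+0.8800+0.0550  ⇒  S_min = 597/500 m

S_min = 597/500 m = 1.1940 m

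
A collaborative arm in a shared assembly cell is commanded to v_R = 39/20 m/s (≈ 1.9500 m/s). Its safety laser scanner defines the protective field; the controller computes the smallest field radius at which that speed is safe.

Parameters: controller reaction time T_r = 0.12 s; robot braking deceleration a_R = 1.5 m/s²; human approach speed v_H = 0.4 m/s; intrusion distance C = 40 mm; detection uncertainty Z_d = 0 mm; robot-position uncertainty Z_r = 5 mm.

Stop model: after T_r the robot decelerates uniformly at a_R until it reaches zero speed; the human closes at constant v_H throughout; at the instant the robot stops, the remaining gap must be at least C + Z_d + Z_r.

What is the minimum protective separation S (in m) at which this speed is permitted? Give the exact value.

stop time T_s = (39/20)/(3/2) = 1.3000 s
robot in T_r: 1.9500·0.1200 = 0.2340 m
robot under decel: 1.9500²/(2·1.5000) = 1.2675 m
human over T_r+T_s: 0.4000·(0.1200+1.3000) = 0.5680 m
margins: 0.0400+0.0000+0.0050 = 0.0450 m
S_min ≈ 0.2340+1.2675+0.5680+0.0450  ⇒  S_min = 4229/2000 m

S_min = 4229/2000 m = 2.1145 m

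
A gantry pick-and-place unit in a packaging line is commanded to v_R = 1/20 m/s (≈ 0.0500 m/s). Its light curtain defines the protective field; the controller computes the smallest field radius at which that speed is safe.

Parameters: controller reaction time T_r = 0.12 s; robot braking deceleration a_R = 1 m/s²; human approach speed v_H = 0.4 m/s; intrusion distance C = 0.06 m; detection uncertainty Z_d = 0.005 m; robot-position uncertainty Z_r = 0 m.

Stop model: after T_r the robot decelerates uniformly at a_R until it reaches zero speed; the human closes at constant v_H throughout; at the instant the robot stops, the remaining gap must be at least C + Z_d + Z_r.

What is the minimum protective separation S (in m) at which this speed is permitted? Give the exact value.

S_min = 561/4000 m = 0.1403 m

braking lasts T_s = (1/20)/1 = 0.0500 s
robot covers v_R·T_r = 0.0500·0.1200 = 0.0060 m before braking
robot under decel: 0.0500²/(2·1.0000) = 0.0013 m
human closes 0.4000·0.1700 = 0.0680 m
C+Z_d+Z_r = 0.0600+0.0050+0.0000 = 0.0650 m
S_min ≈ 0.0060+0.0013+0.0680+0.0650  ⇒  S_min = 561/4000 m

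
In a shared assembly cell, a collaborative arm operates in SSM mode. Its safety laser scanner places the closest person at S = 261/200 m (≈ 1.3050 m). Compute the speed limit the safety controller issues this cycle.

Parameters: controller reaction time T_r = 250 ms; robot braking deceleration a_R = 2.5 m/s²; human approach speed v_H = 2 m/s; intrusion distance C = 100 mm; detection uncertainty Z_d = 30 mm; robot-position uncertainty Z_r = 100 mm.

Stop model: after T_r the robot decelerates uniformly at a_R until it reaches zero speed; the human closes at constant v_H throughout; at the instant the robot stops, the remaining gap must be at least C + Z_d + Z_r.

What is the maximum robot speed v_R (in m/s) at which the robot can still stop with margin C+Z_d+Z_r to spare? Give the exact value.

at the boundary: (1/5)·v² + (21/20)·v + (-23/40) = 0
  disc = (21/20)² − 4·(1/5)·(-23/40) = 25/16 ; √disc = 5/4
  v_R = (−(21/20) + 5/4) / (2·(1/5)) = 1/2 m/s
check:
T_s = v_R/a_R = (1/2)/(5/2) = 0.2000 s
reaction-phase robot travel = 0.5000·0.2500 = 0.1250 m
robot under decel: 0.5000²/(2·2.5000) = 0.0500 m
human closes 2.0000·0.4500 = 0.9000 m
C+Z_d+Z_r = 0.1000+0.0300+0.1000 = 0.2300 m
sum ≈ 0.1250+0.0500+0.9000+0.2300 ≈ 1.3050 m = S ✓

v_R_max = 1/2 m/s = 0.5000 m/s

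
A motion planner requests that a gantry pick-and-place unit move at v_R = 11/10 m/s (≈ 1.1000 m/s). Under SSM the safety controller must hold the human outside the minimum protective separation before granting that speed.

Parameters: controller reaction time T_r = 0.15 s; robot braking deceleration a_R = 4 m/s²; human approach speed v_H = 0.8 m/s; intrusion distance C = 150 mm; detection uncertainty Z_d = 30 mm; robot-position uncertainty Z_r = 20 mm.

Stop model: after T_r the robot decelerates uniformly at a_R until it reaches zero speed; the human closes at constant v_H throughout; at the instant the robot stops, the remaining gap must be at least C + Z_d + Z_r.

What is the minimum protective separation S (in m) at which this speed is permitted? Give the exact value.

T_s = v_R/a_R = (11/10)/4 = 0.2750 s
reaction-phase robot travel = 1.1000·0.1500 = 0.1650 m
robot under decel: 1.1000²/(2·4.0000) = 0.1512 m
human over T_r+T_s: 0.8000·(0.1500+0.2750) = 0.3400 m
margins: 0.1500+0.0300+0.0200 = 0.2000 m
S_min ≈ 0.1650+0.1512+0.3400+0.2000  ⇒  S_min = 137/160 m

S_min = 137/160 m = 0.8562 m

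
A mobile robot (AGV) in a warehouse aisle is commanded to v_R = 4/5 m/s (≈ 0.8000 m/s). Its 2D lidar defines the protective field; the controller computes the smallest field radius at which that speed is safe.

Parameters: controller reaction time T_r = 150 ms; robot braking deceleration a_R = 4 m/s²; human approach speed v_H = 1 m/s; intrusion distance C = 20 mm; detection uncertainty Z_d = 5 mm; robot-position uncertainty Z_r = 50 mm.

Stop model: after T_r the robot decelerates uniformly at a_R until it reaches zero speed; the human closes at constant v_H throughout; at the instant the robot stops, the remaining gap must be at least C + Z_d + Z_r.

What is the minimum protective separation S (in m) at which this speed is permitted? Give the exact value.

braking lasts T_s = (4/5)/4 = 0.2000 s
robot covers v_R·T_r = 0.8000·0.1500 = 0.1200 m before braking
robot covers 0.8000·0.2000 − ½·4.0000·0.2000² = 0.0800 m while stopping
human over T_r+T_s: 1.0000·(0.1500+0.2000) = 0.3500 m
C+Z_d+Z_r = 0.0200+0.0050+0.0500 = 0.0750 m
S_min ≈ 0.1200+0.0800+0.3500+0.0750  ⇒  S_min = 5/8 m

S_min = 5/8 m = 0.6250 m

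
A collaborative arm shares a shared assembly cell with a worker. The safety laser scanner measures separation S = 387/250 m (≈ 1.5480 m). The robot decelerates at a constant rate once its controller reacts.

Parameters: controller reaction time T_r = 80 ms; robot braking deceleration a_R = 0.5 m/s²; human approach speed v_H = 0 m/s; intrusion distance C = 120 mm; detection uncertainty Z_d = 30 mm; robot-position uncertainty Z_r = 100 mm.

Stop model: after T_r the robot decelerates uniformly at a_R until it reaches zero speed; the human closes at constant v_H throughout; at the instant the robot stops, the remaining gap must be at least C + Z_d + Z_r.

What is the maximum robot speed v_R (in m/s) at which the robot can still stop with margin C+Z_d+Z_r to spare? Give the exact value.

at the boundary: (1)·v² + (2/25)·v + (-649/500) = 0
  disc = (2/25)² − 4·(1)·(-649/500) = 3249/625 ; √disc = 57/25
  v_R = (−(2/25) + 57/25) / (2·(1)) = 11/10 m/s
check:
stop time T_s = (11/10)/(1/2) = 2.2000 s
robot covers v_R·T_r = 1.1000·0.0800 = 0.0880 m before braking
robot under decel: 1.1000²/(2·0.5000) = 1.2100 m
human over T_r+T_s: 0.0000·(0.0800+2.2000) = 0.0000 m
residual clearance needed = 0.1200+0.0300+0.1000 = 0.2500 m
sum ≈ 0.0880+1.2100+0.0000+0.2500 ≈ 1.5480 m = S ✓

v_R_max = 11/10 m/s = 1.1000 m/s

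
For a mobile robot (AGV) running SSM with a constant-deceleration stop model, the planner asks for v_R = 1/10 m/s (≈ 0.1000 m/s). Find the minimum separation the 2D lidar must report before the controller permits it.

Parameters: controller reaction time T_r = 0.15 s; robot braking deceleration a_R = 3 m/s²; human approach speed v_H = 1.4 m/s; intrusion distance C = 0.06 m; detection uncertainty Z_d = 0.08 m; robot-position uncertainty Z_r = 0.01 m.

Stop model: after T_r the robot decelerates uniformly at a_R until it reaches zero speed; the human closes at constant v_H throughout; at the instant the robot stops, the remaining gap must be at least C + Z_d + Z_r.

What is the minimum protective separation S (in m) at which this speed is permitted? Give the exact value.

S_min = 127/300 m = 0.4233 m

T_s = v_R/a_R = (1/10)/3 = 0.0333 s
robot in T_r: 0.1000·0.1500 = 0.0150 m
robot under decel: 0.1000²/(2·3.0000) = 0.0017 m
human over T_r+T_s: 1.4000·(0.1500+0.0333) = 0.2567 m
margins: 0.0600+0.0800+0.0100 = 0.1500 m
S_min ≈ 0.0150+0.0017+0.2567+0.1500  ⇒  S_min = 127/300 m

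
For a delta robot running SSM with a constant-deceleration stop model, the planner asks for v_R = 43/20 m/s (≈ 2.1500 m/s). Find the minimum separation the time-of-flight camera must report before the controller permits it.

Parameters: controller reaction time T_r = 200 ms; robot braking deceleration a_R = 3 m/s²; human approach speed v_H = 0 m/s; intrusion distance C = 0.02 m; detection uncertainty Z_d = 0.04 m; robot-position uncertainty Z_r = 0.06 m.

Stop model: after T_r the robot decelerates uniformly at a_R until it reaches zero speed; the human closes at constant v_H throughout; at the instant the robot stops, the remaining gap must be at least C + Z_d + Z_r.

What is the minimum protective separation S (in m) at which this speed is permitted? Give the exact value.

S_min = 3169/2400 m = 1.3204 m

braking lasts T_s = (43/20)/3 = 0.7167 s
reaction-phase robot travel = 2.1500·0.2000 = 0.4300 m
braking distance = 2.1500²/(2·3.0000) = 0.7704 m
person approaches 0.0000·(0.2000+0.7167) = 0.0000 m
residual clearance needed = 0.0200+0.0400+0.0600 = 0.1200 m
S_min ≈ 0.4300+0.7704+0.0000+0.1200  ⇒  S_min = 3169/2400 m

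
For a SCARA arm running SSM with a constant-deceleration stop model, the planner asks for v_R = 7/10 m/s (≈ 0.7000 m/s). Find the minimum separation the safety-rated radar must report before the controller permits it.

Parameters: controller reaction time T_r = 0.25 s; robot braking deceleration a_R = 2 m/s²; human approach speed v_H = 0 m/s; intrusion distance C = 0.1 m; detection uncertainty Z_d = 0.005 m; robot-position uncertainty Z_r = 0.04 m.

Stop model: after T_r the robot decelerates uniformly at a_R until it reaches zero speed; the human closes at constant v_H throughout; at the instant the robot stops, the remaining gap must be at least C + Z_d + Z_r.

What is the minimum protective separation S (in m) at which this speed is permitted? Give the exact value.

stop time T_s = (7/10)/2 = 0.3500 s
robot in T_r: 0.7000·0.2500 = 0.1750 m
robot covers 0.7000·0.3500 − ½·2.0000·0.3500² = 0.1225 m while stopping
human closes 0.0000·0.6000 = 0.0000 m
C+Z_d+Z_r = 0.1000+0.0050+0.0400 = 0.1450 m
S_min ≈ 0.1750+0.1225+0.0000+0.1450  ⇒  S_min = 177/400 m

S_min = 177/400 m = 0.4425 m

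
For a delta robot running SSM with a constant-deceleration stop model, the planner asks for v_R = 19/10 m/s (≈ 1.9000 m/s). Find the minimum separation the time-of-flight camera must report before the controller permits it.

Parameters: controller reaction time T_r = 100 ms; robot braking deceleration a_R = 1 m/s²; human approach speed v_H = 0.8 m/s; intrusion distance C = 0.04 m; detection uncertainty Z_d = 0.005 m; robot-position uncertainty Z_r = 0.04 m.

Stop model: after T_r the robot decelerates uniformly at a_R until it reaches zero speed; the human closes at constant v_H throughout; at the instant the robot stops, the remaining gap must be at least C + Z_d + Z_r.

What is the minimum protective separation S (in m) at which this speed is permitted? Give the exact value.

S_min = 92/25 m = 3.6800 m

braking lasts T_s = (19/10)/1 = 1.9000 s
robot covers v_R·T_r = 1.9000·0.1000 = 0.1900 m before braking
robot covers 1.9000·1.9000 − ½·1.0000·1.9000² = 1.8050 m while stopping
human closes 0.8000·2.0000 = 1.6000 m
C+Z_d+Z_r = 0.0400+0.0050+0.0400 = 0.0850 m
S_min ≈ 0.1900+1.8050+1.6000+0.0850  ⇒  S_min = 92/25 m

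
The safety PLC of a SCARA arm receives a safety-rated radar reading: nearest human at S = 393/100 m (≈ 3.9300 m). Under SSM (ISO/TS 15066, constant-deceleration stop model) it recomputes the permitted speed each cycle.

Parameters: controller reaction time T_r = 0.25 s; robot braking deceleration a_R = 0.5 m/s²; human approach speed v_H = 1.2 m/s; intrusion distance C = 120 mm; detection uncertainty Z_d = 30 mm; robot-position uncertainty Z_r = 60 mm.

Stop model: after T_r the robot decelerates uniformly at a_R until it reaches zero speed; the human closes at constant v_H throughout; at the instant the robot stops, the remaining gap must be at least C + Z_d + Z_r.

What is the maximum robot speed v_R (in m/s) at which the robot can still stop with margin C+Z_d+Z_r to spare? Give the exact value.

at the boundary: (1)·v² + (53/20)·v + (-171/50) = 0
  disc = (53/20)² − 4·(1)·(-171/50) = 8281/400 ; √disc = 91/20
  v_R = (−(53/20) + 91/20) / (2·(1)) = 19/20 m/s
check:
T_s = v_R/a_R = (19/20)/(1/2) = 1.9000 s
robot covers v_R·T_r = 0.9500·0.2500 = 0.2375 m before braking
braking distance = 0.9500²/(2·0.5000) = 0.9025 m
human closes 1.2000·2.1500 = 2.5800 m
margins: 0.1200+0.0300+0.0600 = 0.2100 m
sum ≈ 0.2375+0.9025+2.5800+0.2100 ≈ 3.9300 m = S ✓

v_R_max = 19/20 m/s = 0.9500 m/s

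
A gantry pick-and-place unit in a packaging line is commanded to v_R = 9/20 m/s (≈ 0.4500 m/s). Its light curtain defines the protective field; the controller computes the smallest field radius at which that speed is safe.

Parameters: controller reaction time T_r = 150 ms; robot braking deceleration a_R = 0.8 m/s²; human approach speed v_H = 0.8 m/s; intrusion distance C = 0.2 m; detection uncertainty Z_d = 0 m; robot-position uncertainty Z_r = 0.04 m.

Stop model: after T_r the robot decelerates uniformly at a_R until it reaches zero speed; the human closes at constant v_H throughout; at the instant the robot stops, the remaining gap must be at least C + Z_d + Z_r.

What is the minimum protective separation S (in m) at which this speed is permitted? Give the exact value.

stop time T_s = (9/20)/(4/5) = 0.5625 s
robot covers v_R·T_r = 0.4500·0.1500 = 0.0675 m before braking
robot covers 0.4500·0.5625 − ½·0.8000·0.5625² = 0.1266 m while stopping
human closes 0.8000·0.7125 = 0.5700 m
margins: 0.2000+0.0000+0.0400 = 0.2400 m
S_min ≈ 0.0675+0.1266+0.5700+0.2400  ⇒  S_min = 3213/3200 m

S_min = 3213/3200 m = 1.0041 m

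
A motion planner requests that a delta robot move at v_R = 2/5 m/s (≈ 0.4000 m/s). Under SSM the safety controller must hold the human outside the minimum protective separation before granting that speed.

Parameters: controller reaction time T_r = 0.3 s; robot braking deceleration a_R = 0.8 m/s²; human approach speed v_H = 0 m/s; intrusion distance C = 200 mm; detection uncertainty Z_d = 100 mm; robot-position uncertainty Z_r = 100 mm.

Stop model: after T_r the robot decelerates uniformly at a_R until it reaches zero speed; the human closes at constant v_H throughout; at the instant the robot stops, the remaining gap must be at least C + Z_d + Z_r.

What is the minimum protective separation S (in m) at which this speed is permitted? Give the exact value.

S_min = 31/50 m = 0.6200 m

stop time T_s = (2/5)/(4/5) = 0.5000 s
reaction-phase robot travel = 0.4000·0.3000 = 0.1200 m
braking distance = 0.4000²/(2·0.8000) = 0.1000 m
person approaches 0.0000·(0.3000+0.5000) = 0.0000 m
margins: 0.2000+0.1000+0.1000 = 0.4000 m
S_min ≈ 0.1200+0.1000+0.0000+0.4000  ⇒  S_min = 31/50 m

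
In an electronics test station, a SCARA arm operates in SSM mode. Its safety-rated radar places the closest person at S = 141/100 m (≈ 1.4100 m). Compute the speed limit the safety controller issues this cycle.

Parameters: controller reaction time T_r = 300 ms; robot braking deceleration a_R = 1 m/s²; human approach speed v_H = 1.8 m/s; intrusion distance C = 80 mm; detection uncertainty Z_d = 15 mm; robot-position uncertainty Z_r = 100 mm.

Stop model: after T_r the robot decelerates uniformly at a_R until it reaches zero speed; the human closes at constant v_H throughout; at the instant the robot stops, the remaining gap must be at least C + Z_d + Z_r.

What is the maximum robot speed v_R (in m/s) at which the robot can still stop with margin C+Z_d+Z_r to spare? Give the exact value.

at the boundary: (1/2)·v² + (21/10)·v + (-27/40) = 0
  disc = (21/10)² − 4·(1/2)·(-27/40) = 144/25 ; √disc = 12/5
  v_R = (−(21/10) + 12/5) / (2·(1/2)) = 3/10 m/s
check:
braking lasts T_s = (3/10)/1 = 0.3000 s
robot in T_r: 0.3000·0.3000 = 0.0900 m
braking distance = 0.3000²/(2·1.0000) = 0.0450 m
human over T_r+T_s: 1.8000·(0.3000+0.3000) = 1.0800 m
C+Z_d+Z_r = 0.0800+0.0150+0.1000 = 0.1950 m
sum ≈ 0.0900+0.0450+1.0800+0.1950 ≈ 1.4100 m = S ✓

v_R_max = 3/10 m/s = 0.3000 m/s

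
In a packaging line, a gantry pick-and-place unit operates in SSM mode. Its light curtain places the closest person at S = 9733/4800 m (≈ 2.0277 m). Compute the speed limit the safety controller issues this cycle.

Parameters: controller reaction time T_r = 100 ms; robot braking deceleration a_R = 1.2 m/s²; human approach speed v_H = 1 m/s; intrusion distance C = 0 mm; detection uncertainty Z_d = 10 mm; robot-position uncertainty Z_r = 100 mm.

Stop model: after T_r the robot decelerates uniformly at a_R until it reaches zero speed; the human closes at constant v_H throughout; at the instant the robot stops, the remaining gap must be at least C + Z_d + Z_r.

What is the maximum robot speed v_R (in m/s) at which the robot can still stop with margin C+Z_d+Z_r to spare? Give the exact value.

v_R_max = 5/4 m/s = 1.2500 m/s

at the boundary: (5/12)·v² + (14/15)·v + (-349/192) = 0
  disc = (14/15)² − 4·(5/12)·(-349/192) = 6241/1600 ; √disc = 79/40
  v_R = (−(14/15) + 79/40) / (2·(5/12)) = 5/4 m/s
check:
T_s = v_R/a_R = (5/4)/(6/5) = 1.0417 s
robot covers v_R·T_r = 1.2500·0.1000 = 0.1250 m before braking
braking distance = 1.2500²/(2·1.2000) = 0.6510 m
human closes 1.0000·1.1417 = 1.1417 m
residual clearance needed = 0.0000+0.0100+0.1000 = 0.1100 m
sum ≈ 0.1250+0.6510+1.1417+0.1100 ≈ 2.0277 m = S ✓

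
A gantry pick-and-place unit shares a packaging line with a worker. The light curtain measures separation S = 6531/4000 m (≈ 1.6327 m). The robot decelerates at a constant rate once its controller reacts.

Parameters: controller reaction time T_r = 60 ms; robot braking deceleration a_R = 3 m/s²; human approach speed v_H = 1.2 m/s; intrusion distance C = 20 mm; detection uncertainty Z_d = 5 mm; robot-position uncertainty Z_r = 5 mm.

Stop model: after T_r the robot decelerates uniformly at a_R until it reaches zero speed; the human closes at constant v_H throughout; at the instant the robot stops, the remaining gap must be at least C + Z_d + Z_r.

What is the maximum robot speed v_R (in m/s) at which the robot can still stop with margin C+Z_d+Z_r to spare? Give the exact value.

at the boundary: (1/6)·v² + (23/50)·v + (-6123/4000) = 0
  disc = (23/50)² − 4·(1/6)·(-6123/4000) = 12321/10000 ; √disc = 111/100
  v_R = (−(23/50) + 111/100) / (2·(1/6)) = 39/20 m/s
check:
braking lasts T_s = (39/20)/3 = 0.6500 s
robot covers v_R·T_r = 1.9500·0.0600 = 0.1170 m before braking
robot under decel: 1.9500²/(2·3.0000) = 0.6338 m
person approaches 1.2000·(0.0600+0.6500) = 0.8520 m
C+Z_d+Z_r = 0.0200+0.0050+0.0050 = 0.0300 m
sum ≈ 0.1170+0.6338+0.8520+0.0300 ≈ 1.6327 m = S ✓

v_R_max = 39/20 m/s = 1.9500 m/s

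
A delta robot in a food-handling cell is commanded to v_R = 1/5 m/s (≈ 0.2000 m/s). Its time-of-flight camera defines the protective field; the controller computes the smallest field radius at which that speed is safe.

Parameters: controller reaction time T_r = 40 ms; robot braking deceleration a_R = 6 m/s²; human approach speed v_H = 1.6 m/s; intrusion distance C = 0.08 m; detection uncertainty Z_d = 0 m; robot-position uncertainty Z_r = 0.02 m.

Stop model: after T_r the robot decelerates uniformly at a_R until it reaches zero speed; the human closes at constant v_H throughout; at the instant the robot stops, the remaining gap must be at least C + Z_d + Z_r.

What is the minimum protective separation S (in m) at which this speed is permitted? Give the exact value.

T_s = v_R/a_R = (1/5)/6 = 0.0333 s
robot covers v_R·T_r = 0.2000·0.0400 = 0.0080 m before braking
braking distance = 0.2000²/(2·6.0000) = 0.0033 m
person approaches 1.6000·(0.0400+0.0333) = 0.1173 m
C+Z_d+Z_r = 0.0800+0.0000+0.0200 = 0.1000 m
S_min ≈ 0.0080+0.0033+0.1173+0.1000  ⇒  S_min = 343/1500 m

S_min = 343/1500 m = 0.2287 m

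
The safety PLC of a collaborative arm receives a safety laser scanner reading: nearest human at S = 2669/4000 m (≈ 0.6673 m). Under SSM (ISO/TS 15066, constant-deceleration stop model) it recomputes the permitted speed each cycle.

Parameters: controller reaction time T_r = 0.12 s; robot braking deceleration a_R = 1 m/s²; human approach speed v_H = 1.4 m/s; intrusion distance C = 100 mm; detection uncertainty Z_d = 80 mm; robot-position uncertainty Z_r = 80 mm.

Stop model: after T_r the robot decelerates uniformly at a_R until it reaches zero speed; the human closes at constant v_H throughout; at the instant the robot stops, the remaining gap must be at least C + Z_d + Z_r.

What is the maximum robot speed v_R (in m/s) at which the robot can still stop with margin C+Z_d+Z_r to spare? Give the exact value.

v_R_max = 3/20 m/s = 0.1500 m/s

at the boundary: (1/2)·v² + (38/25)·v + (-957/4000) = 0
  disc = (38/25)² − 4·(1/2)·(-957/4000) = 27889/10000 ; √disc = 167/100
  v_R = (−(38/25) + 167/100) / (2·(1/2)) = 3/20 m/s
check:
T_s = v_R/a_R = (3/20)/1 = 0.1500 s
robot in T_r: 0.1500·0.1200 = 0.0180 m
robot under decel: 0.1500²/(2·1.0000) = 0.0112 m
human closes 1.4000·0.2700 = 0.3780 m
margins: 0.1000+0.0800+0.0800 = 0.2600 m
sum ≈ 0.0180+0.0112+0.3780+0.2600 ≈ 0.6673 m = S ✓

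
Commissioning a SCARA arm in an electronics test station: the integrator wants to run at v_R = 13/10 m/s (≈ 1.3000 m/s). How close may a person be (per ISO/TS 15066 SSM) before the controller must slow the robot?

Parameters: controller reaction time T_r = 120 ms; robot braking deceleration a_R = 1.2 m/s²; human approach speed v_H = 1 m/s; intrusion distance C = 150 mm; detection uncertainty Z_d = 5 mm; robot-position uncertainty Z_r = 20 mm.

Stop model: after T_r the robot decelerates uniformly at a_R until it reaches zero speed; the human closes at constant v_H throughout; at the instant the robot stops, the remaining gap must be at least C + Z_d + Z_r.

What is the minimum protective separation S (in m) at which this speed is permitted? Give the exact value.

S_min = 4477/2000 m = 2.2385 m

T_s = v_R/a_R = (13/10)/(6/5) = 1.0833 s
robot covers v_R·T_r = 1.3000·0.1200 = 0.1560 m before braking
braking distance = 1.3000²/(2·1.2000) = 0.7042 m
person approaches 1.0000·(0.1200+1.0833) = 1.2033 m
C+Z_d+Z_r = 0.1500+0.0050+0.0200 = 0.1750 m
S_min ≈ 0.1560+0.7042+1.2033+0.1750  ⇒  S_min = 4477/2000 m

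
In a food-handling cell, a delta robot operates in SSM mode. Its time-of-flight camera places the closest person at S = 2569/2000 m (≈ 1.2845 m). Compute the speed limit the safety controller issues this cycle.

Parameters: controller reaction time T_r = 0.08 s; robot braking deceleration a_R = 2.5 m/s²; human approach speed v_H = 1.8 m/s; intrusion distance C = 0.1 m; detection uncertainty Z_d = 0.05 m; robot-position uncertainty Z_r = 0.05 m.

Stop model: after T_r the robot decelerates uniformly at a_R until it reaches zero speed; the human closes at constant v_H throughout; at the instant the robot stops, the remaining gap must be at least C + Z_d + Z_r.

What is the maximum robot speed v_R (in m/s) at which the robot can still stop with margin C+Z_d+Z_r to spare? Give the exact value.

at the boundary: (1/5)·v² + (4/5)·v + (-1881/2000) = 0
  disc = (4/5)² − 4·(1/5)·(-1881/2000) = 3481/2500 ; √disc = 59/50
  v_R = (−(4/5) + 59/50) / (2·(1/5)) = 19/20 m/s
check:
T_s = v_R/a_R = (19/20)/(5/2) = 0.3800 s
robot covers v_R·T_r = 0.9500·0.0800 = 0.0760 m before braking
braking distance = 0.9500²/(2·2.5000) = 0.1805 m
human over T_r+T_s: 1.8000·(0.0800+0.3800) = 0.8280 m
C+Z_d+Z_r = 0.1000+0.0500+0.0500 = 0.2000 m
sum ≈ 0.0760+0.1805+0.8280+0.2000 ≈ 1.2845 m = S ✓

v_R_max = 19/20 m/s = 0.9500 m/s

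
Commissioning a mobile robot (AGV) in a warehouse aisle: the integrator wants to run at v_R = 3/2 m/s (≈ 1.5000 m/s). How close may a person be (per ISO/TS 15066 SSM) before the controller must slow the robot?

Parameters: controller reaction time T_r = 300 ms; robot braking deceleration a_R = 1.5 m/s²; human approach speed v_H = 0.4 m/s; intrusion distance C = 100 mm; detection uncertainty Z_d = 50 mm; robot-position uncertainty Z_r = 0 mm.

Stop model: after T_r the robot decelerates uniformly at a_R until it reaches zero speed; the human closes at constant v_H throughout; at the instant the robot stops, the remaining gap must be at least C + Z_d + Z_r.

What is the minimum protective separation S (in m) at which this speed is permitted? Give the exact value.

T_s = v_R/a_R = (3/2)/(3/2) = 1.0000 s
robot covers v_R·T_r = 1.5000·0.3000 = 0.4500 m before braking
robot covers 1.5000·1.0000 − ½·1.5000·1.0000² = 0.7500 m while stopping
person approaches 0.4000·(0.3000+1.0000) = 0.5200 m
residual clearance needed = 0.1000+0.0500+0.0000 = 0.1500 m
S_min ≈ 0.4500+0.7500+0.5200+0.1500  ⇒  S_min = 187/100 m

S_min = 187/100 m = 1.8700 m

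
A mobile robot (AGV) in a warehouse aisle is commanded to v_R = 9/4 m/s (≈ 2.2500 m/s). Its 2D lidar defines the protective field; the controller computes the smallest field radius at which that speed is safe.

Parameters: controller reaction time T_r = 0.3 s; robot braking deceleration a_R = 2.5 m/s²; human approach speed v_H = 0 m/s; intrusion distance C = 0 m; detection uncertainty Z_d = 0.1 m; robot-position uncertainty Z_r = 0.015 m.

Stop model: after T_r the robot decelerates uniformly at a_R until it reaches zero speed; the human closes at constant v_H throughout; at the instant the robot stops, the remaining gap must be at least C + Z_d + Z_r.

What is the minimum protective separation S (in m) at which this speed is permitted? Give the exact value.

S_min = 721/400 m = 1.8025 m

stop time T_s = (9/4)/(5/2) = 0.9000 s
reaction-phase robot travel = 2.2500·0.3000 = 0.6750 m
robot under decel: 2.2500²/(2·2.5000) = 1.0125 m
human closes 0.0000·1.2000 = 0.0000 m
margins: 0.0000+0.1000+0.0150 = 0.1150 m
S_min ≈ 0.6750+1.0125+0.0000+0.1150  ⇒  S_min = 721/400 m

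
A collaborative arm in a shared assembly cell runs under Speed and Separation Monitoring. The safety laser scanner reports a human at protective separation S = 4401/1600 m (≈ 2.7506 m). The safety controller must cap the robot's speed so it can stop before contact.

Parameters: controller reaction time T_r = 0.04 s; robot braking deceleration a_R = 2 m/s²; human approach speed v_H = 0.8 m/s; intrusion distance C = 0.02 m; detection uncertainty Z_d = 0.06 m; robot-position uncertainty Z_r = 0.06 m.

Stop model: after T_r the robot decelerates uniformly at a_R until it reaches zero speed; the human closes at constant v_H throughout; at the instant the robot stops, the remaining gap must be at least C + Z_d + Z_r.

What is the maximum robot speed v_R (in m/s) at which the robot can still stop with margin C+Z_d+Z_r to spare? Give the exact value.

at the boundary: (1/4)·v² + (11/25)·v + (-20629/8000) = 0
  disc = (11/25)² − 4·(1/4)·(-20629/8000) = 110889/40000 ; √disc = 333/200
  v_R = (−(11/25) + 333/200) / (2·(1/4)) = 49/20 m/s
check:
stop time T_s = (49/20)/2 = 1.2250 s
robot covers v_R·T_r = 2.4500·0.0400 = 0.0980 m before braking
robot covers 2.4500·1.2250 − ½·2.0000·1.2250² = 1.5006 m while stopping
human closes 0.8000·1.2650 = 1.0120 m
residual clearance needed = 0.0200+0.0600+0.0600 = 0.1400 m
sum ≈ 0.0980+1.5006+1.0120+0.1400 ≈ 2.7506 m = S ✓

v_R_max = 49/20 m/s = 2.4500 m/s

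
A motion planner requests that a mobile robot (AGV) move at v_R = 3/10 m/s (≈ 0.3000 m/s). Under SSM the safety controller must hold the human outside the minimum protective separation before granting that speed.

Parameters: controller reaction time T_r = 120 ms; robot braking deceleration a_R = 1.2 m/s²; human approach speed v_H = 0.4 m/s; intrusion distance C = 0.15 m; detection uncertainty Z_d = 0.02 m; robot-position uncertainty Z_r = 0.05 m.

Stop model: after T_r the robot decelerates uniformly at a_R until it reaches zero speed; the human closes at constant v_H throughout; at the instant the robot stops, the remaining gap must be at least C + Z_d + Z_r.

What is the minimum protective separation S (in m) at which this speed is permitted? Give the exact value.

S_min = 883/2000 m = 0.4415 m

T_s = v_R/a_R = (3/10)/(6/5) = 0.2500 s
robot covers v_R·T_r = 0.3000·0.1200 = 0.0360 m before braking
robot covers 0.3000·0.2500 − ½·1.2000·0.2500² = 0.0375 m while stopping
human over T_r+T_s: 0.4000·(0.1200+0.2500) = 0.1480 m
margins: 0.1500+0.0200+0.0500 = 0.2200 m
S_min ≈ 0.0360+0.0375+0.1480+0.2200  ⇒  S_min = 883/2000 m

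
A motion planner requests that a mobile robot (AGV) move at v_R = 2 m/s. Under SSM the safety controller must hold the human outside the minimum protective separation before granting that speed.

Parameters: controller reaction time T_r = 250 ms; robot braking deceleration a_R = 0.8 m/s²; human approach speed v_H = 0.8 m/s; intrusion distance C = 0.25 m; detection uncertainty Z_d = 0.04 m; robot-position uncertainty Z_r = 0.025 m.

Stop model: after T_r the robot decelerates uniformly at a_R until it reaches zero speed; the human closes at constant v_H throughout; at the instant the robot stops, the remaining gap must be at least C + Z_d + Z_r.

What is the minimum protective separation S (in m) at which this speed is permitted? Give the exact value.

braking lasts T_s = 2/(4/5) = 2.5000 s
robot in T_r: 2.0000·0.2500 = 0.5000 m
robot covers 2.0000·2.5000 − ½·0.8000·2.5000² = 2.5000 m while stopping
person approaches 0.8000·(0.2500+2.5000) = 2.2000 m
C+Z_d+Z_r = 0.2500+0.0400+0.0250 = 0.3150 m
S_min ≈ 0.5000+2.5000+2.2000+0.3150  ⇒  S_min = 1103/200 m

S_min = 1103/200 m = 5.5150 m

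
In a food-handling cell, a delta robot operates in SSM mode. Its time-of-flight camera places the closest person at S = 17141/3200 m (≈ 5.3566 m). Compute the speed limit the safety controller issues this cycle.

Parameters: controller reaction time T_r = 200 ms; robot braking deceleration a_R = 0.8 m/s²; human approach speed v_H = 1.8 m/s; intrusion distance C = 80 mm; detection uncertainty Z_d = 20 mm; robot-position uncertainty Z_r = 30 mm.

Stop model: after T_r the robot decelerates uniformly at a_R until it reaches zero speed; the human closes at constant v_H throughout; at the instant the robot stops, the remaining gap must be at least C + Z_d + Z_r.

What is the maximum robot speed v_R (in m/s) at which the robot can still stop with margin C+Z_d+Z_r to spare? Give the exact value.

quadratic (5/8)·v² + (49/20)·v + (-15573/3200) = 0
  disc = (49/20)² − 4·(5/8)·(-15573/3200) = 116281/6400 ; √disc = 341/80
  v_R = (−(49/20) + 341/80) / (2·(5/8)) = 29/20 m/s
check:
braking lasts T_s = (29/20)/(4/5) = 1.8125 s
robot in T_r: 1.4500·0.2000 = 0.2900 m
braking distance = 1.4500²/(2·0.8000) = 1.3141 m
human over T_r+T_s: 1.8000·(0.2000+1.8125) = 3.6225 m
margins: 0.0800+0.0200+0.0300 = 0.1300 m
sum ≈ 0.2900+1.3141+3.6225+0.1300 ≈ 5.3566 m = S ✓

v_R_max = 29/20 m/s = 1.4500 m/s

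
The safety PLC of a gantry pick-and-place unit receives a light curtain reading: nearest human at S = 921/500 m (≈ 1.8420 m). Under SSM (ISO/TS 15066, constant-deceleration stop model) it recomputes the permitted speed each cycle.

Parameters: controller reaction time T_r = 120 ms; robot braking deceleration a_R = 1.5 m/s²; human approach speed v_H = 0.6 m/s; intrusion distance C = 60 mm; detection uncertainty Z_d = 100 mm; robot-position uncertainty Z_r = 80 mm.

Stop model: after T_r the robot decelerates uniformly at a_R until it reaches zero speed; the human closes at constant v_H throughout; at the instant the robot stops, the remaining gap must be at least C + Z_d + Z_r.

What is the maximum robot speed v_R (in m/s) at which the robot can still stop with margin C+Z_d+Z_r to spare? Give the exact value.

v_R_max = 3/2 m/s = 1.5000 m/s

quadratic (1/3)·v² + (13/25)·v + (-153/100) = 0
  disc = (13/25)² − 4·(1/3)·(-153/100) = 1444/625 ; √disc = 38/25
  v_R = (−(13/25) + 38/25) / (2·(1/3)) = 3/2 m/s
check:
stop time T_s = (3/2)/(3/2) = 1.0000 s
robot in T_r: 1.5000·0.1200 = 0.1800 m
robot under decel: 1.5000²/(2·1.5000) = 0.7500 m
human closes 0.6000·1.1200 = 0.6720 m
C+Z_d+Z_r = 0.0600+0.1000+0.0800 = 0.2400 m
sum ≈ 0.1800+0.7500+0.6720+0.2400 ≈ 1.8420 m = S ✓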